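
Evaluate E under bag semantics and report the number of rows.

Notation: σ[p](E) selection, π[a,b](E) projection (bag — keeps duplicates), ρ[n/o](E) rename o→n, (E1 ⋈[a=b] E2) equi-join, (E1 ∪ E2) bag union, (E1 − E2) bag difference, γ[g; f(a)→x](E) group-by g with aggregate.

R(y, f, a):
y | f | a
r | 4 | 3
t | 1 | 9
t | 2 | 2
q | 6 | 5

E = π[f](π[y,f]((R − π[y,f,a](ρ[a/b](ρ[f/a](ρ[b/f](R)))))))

Row counts bottom-up:
  R → 4
  R → 4
  ρ[b/f](R) → 4
  ρ[f/a](ρ[b/f](R)) → 4
  ρ[a/b](ρ[f/a](ρ[b/f](R))) → 4
  π[y,f,a](ρ[a/b](ρ[f/a](ρ[b/f](R)))) → 4
  (R − π[y,f,a](ρ[a/b](ρ[f/a](ρ[b/f](R))))) → 3
  π[y,f]((R − π[y,f,a](ρ[a/b](ρ[f/a](ρ[b/f](R)))))) → 3
  π[f](π[y,f]((R − π[y,f,a](ρ[a/b](ρ[f/a](ρ[b/f](R))))))) → 3

|E| = 3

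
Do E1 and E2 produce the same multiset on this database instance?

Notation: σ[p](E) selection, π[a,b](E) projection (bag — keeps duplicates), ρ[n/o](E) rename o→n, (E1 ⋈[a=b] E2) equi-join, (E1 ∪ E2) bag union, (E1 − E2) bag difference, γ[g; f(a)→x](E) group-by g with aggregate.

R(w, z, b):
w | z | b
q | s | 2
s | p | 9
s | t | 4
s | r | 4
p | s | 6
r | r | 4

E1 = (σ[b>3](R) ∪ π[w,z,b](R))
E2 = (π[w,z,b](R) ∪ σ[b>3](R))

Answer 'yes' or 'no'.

E1 stepwise |·|:
  R → 6
  σ[b>3](R) → 5
  R → 6
  π[w,z,b](R) → 6
  (σ[b>3](R) ∪ π[w,z,b](R)) → 11
E2 stepwise |·|:
  R → 6
  π[w,z,b](R) → 6
  R → 6
  σ[b>3](R) → 5
  (π[w,z,b](R) ∪ σ[b>3](R)) → 11

E1 and E2 produce the same multiset:
w | z | b
p | s | 6
p | s | 6
q | s | 2
r | r | 4
r | r | 4
s | p | 9
s | p | 9
s | r | 4
s | r | 4
s | t | 4
s | t | 4

yes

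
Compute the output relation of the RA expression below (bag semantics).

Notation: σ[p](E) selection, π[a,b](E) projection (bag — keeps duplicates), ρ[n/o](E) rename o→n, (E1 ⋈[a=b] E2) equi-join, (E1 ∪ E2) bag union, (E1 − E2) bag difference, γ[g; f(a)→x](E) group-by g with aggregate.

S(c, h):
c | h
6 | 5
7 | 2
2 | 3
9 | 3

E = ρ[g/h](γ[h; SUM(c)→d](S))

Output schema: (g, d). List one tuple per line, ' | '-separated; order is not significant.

Per-node cardinality:
  S → 4
  γ[h; SUM(c)→d](S) → 3
  ρ[g/h](γ[h; SUM(c)→d](S)) → 3

== RESULT ==
g | d
2 | 7
3 | 11
5 | 6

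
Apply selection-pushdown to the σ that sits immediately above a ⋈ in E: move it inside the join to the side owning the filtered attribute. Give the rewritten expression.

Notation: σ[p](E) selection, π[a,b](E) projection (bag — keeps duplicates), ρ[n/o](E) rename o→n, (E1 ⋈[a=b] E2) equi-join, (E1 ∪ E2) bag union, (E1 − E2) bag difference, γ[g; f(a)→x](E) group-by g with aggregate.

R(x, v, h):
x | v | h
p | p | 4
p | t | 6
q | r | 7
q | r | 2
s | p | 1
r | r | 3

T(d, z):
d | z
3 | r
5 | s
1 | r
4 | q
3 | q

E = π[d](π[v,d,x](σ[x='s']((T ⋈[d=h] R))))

σ filters on x, owned by the right side.
E' = π[d](π[v,d,x]((T ⋈[d=h] σ[x='s'](R))))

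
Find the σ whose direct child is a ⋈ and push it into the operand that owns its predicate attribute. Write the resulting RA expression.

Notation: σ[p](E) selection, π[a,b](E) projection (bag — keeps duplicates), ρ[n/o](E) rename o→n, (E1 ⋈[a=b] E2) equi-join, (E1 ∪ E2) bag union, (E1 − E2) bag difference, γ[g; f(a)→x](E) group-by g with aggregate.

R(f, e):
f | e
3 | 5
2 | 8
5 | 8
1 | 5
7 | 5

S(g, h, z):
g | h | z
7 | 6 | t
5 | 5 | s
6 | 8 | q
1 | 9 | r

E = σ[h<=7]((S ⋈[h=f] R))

σ filters on h, owned by the left side.
E' = (σ[h<=7](S) ⋈[h=f] R)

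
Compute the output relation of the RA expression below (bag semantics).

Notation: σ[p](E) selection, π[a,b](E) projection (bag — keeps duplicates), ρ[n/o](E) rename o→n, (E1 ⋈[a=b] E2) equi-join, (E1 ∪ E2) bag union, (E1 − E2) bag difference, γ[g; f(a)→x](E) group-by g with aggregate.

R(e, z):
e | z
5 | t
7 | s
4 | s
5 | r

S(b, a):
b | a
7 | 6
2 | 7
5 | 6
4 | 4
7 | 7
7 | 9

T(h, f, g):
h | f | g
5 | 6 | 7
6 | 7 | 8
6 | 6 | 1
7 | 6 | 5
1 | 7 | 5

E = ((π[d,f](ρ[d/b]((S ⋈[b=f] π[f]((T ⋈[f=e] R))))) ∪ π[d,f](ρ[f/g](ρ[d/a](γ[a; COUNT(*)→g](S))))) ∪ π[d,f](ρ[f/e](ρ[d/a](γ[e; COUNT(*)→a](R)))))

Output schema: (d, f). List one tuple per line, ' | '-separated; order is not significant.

Per-node cardinality:
  S → 6
  T → 5
  R → 4
  (T ⋈[f=e] R) → 2
  π[f]((T ⋈[f=e] R)) → 2
  (S ⋈[b=f] π[f]((T ⋈[f=e] R))) → 6
  ρ[d/b]((S ⋈[b=f] π[f]((T ⋈[f=e] R)))) → 6
  π[d,f](ρ[d/b]((S ⋈[b=f] π[f]((T ⋈[f=e] R))))) → 6
  S → 6
  γ[a; COUNT(*)→g](S) → 4
  ρ[d/a](γ[a; COUNT(*)→g](S)) → 4
  ρ[f/g](ρ[d/a](γ[a; COUNT(*)→g](S))) → 4
  π[d,f](ρ[f/g](ρ[d/a](γ[a; COUNT(*)→g](S)))) → 4
  (π[d,f](ρ[d/b]((S ⋈[b=f] π[f]((T ⋈[f=e] R))))) ∪ π[d,f](ρ[f/g](ρ[d/a](γ[a; COUNT(*)→g](S))))) → 10
  R → 4
  γ[e; COUNT(*)→a](R) → 3
  ρ[d/a](γ[e; COUNT(*)→a](R)) → 3
  ρ[f/e](ρ[d/a](γ[e; COUNT(*)→a](R))) → 3
  π[d,f](ρ[f/e](ρ[d/a](γ[e; COUNT(*)→a](R)))) → 3
  ((π[d,f](ρ[d/b]((S ⋈[b=f] π[f]((T ⋈[f=e] R))))) ∪ π[d,f](ρ[f/g](ρ[d/a](γ[a; COUNT(*)→g](S))))) ∪ π[d,f](ρ[f/e](ρ[d/a](γ[e; COUNT(*)→a](R))))) → 13

== RESULT ==
d | f
1 | 4
1 | 7
2 | 5
4 | 1
6 | 2
7 | 2
7 | 7
7 | 7
7 | 7
7 | 7
7 | 7
7 | 7
9 | 1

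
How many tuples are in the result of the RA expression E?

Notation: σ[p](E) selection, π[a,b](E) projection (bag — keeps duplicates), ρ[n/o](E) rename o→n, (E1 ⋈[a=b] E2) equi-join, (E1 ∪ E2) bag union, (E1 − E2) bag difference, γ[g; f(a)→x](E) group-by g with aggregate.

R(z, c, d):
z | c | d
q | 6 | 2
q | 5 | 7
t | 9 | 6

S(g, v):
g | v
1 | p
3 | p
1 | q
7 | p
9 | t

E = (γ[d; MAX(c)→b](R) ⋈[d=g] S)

Stepwise |·|:
  R → 3
  γ[d; MAX(c)→b](R) → 3
  S → 5
  (γ[d; MAX(c)→b](R) ⋈[d=g] S) → 1

|E| = 1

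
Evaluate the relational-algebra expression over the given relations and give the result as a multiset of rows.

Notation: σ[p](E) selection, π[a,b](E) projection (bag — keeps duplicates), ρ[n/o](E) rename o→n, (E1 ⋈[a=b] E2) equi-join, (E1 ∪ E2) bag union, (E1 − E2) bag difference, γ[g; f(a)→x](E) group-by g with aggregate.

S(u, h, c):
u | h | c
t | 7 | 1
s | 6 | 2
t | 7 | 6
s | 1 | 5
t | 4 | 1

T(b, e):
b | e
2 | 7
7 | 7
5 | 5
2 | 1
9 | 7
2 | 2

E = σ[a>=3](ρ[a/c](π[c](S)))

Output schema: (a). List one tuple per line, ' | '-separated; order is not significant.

Per-node cardinality:
  S → 5
  π[c](S) → 5
  ρ[a/c](π[c](S)) → 5
  σ[a>=3](ρ[a/c](π[c](S))) → 2

== RESULT ==
a
5
6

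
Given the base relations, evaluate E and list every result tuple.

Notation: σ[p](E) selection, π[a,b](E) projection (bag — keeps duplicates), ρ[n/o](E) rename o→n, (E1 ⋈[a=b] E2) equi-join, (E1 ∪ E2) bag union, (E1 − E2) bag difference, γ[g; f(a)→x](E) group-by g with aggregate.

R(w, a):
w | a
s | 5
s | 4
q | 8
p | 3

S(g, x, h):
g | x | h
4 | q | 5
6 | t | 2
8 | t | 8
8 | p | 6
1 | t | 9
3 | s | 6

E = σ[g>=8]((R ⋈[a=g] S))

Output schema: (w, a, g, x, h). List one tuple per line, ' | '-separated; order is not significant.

Stepwise |·|:
  R → 4
  S → 6
  (R ⋈[a=g] S) → 4
  σ[g>=8]((R ⋈[a=g] S)) → 2

== RESULT ==
w | a | g | x | h
q | 8 | 8 | p | 6
q | 8 | 8 | t | 8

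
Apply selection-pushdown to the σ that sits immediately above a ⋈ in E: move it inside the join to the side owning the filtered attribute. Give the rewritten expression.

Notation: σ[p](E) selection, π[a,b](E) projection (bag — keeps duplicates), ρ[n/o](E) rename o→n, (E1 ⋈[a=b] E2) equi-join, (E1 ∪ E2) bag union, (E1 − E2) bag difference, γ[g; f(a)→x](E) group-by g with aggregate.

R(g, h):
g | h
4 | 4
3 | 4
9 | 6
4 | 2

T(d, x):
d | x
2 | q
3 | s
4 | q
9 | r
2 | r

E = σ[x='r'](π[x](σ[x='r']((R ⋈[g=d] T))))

σ filters on x, owned by the right side.
E' = σ[x='r'](π[x]((R ⋈[g=d] σ[x='r'](T))))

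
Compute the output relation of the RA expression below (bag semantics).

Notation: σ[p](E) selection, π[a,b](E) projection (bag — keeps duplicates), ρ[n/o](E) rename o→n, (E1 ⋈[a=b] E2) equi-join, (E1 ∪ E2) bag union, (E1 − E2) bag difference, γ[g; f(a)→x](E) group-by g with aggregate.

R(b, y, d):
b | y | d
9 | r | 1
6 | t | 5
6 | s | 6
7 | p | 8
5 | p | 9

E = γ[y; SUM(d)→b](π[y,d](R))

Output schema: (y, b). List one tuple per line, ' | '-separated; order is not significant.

Per-node cardinality:
  R → 5
  π[y,d](R) → 5
  γ[y; SUM(d)→b](π[y,d](R)) → 4

== RESULT ==
y | b
p | 17
r | 1
s | 6
t | 5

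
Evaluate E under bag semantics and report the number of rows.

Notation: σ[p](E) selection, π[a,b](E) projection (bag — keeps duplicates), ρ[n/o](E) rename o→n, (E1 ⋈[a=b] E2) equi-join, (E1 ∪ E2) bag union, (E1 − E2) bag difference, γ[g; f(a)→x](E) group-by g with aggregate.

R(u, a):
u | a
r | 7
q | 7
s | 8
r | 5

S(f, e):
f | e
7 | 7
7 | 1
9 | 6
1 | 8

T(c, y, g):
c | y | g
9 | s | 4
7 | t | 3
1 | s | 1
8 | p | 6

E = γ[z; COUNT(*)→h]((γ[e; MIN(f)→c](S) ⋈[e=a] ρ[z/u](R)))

Per-node cardinality:
  S → 4
  γ[e; MIN(f)→c](S) → 4
  R → 4
  ρ[z/u](R) → 4
  (γ[e; MIN(f)→c](S) ⋈[e=a] ρ[z/u](R)) → 3
  γ[z; COUNT(*)→h]((γ[e; MIN(f)→c](S) ⋈[e=a] ρ[z/u](R))) → 3

|E| = 3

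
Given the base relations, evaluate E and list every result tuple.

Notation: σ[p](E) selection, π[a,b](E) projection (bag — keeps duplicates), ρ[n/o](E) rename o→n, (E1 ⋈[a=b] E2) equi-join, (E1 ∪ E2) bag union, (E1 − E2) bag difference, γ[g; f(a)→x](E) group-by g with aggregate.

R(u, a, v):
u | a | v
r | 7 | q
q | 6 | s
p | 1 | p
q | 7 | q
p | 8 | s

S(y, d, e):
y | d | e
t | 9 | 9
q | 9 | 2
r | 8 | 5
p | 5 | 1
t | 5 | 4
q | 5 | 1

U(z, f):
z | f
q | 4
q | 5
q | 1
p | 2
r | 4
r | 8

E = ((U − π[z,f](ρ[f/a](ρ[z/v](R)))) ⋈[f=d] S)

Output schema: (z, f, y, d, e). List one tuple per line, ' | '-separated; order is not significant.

Subexpression sizes:
  U → 6
  R → 5
  ρ[z/v](R) → 5
  ρ[f/a](ρ[z/v](R)) → 5
  π[z,f](ρ[f/a](ρ[z/v](R))) → 5
  (U − π[z,f](ρ[f/a](ρ[z/v](R)))) → 6
  S → 6
  ((U − π[z,f](ρ[f/a](ρ[z/v](R)))) ⋈[f=d] S) → 4

== RESULT ==
z | f | y | d | e
q | 5 | p | 5 | 1
q | 5 | q | 5 | 1
q | 5 | t | 5 | 4
r | 8 | r | 8 | 5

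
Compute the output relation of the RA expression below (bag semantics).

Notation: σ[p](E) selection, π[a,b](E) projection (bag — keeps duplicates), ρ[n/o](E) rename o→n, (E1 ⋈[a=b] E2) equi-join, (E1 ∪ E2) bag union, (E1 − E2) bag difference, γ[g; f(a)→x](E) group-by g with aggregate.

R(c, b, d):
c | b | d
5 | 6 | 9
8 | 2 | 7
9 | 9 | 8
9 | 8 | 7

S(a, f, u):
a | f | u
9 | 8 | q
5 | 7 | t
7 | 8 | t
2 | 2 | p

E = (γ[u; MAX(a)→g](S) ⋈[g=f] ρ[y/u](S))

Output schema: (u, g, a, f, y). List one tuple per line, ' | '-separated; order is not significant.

Stepwise |·|:
  S → 4
  γ[u; MAX(a)→g](S) → 3
  S → 4
  ρ[y/u](S) → 4
  (γ[u; MAX(a)→g](S) ⋈[g=f] ρ[y/u](S)) → 2

== RESULT ==
u | g | a | f | y
p | 2 | 2 | 2 | p
t | 7 | 5 | 7 | t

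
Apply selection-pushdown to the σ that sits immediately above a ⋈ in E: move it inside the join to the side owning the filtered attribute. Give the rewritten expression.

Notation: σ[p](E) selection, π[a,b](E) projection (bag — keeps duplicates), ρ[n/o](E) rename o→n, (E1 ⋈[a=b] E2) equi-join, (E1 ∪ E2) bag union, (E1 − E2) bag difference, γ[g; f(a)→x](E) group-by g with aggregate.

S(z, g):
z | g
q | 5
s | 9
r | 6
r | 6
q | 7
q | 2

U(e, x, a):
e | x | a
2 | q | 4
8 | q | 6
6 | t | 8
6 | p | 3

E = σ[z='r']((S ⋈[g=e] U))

σ filters on z, owned by the left side.
E' = (σ[z='r'](S) ⋈[g=e] U)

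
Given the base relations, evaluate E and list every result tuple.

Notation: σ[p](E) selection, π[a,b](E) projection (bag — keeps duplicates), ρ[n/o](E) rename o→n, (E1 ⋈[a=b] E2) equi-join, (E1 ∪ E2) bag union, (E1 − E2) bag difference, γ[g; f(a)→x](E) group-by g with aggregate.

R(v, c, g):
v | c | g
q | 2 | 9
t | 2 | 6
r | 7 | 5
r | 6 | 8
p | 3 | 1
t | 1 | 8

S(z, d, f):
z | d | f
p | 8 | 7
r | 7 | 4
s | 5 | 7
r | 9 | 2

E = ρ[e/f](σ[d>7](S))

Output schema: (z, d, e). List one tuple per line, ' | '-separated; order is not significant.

Stepwise |·|:
  S → 4
  σ[d>7](S) → 2
  ρ[e/f](σ[d>7](S)) → 2

== RESULT ==
z | d | e
p | 8 | 7
r | 9 | 2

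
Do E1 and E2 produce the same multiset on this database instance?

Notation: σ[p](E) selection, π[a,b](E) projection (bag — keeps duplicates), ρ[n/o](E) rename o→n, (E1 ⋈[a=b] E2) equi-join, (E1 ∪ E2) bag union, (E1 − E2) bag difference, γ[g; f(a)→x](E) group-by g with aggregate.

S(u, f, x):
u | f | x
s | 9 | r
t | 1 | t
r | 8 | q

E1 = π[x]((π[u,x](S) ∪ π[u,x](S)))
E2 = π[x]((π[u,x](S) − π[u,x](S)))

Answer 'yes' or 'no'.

E1 row counts bottom-up:
  S → 3
  π[u,x](S) → 3
  S → 3
  π[u,x](S) → 3
  (π[u,x](S) ∪ π[u,x](S)) → 6
  π[x]((π[u,x](S) ∪ π[u,x](S))) → 6
E2 row counts bottom-up:
  S → 3
  π[u,x](S) → 3
  S → 3
  π[u,x](S) → 3
  (π[u,x](S) − π[u,x](S)) → 0
  π[x]((π[u,x](S) − π[u,x](S))) → 0

E1 result:
x
q
q
r
r
t
t
E2 result:
x
(0 rows)
Witness: ('t',) appears 2× in E1 but 0× in E2.

no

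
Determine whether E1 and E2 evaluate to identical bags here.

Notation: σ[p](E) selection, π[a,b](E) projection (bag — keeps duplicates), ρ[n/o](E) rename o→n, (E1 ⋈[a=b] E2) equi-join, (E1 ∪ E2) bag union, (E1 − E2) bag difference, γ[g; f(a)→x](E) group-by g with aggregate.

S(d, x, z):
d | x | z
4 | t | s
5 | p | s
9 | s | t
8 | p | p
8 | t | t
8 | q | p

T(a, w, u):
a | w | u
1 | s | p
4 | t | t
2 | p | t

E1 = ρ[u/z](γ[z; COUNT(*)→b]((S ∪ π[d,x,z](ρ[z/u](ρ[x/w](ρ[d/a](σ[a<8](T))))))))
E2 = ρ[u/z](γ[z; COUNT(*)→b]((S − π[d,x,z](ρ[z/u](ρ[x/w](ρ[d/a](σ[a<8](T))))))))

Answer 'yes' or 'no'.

E1 subexpression sizes:
  S → 6
  T → 3
  σ[a<8](T) → 3
  ρ[d/a](σ[a<8](T)) → 3
  ρ[x/w](ρ[d/a](σ[a<8](T))) → 3
  ρ[z/u](ρ[x/w](ρ[d/a](σ[a<8](T)))) → 3
  π[d,x,z](ρ[z/u](ρ[x/w](ρ[d/a](σ[a<8](T))))) → 3
  (S ∪ π[d,x,z](ρ[z/u](ρ[x/w](ρ[d/a](σ[a<8](T)))))) → 9
  γ[z; COUNT(*)→b]((S ∪ π[d,x,z](ρ[z/u](ρ[x/w](ρ[d/a](σ[a<8](T))))))) → 3
  ρ[u/z](γ[z; COUNT(*)→b]((S ∪ π[d,x,z](ρ[z/u](ρ[x/w](ρ[d/a](σ[a<8](T)))))))) → 3
E2 subexpression sizes:
  S → 6
  T → 3
  σ[a<8](T) → 3
  ρ[d/a](σ[a<8](T)) → 3
  ρ[x/w](ρ[d/a](σ[a<8](T))) → 3
  ρ[z/u](ρ[x/w](ρ[d/a](σ[a<8](T)))) → 3
  π[d,x,z](ρ[z/u](ρ[x/w](ρ[d/a](σ[a<8](T))))) → 3
  (S − π[d,x,z](ρ[z/u](ρ[x/w](ρ[d/a](σ[a<8](T)))))) → 6
  γ[z; COUNT(*)→b]((S − π[d,x,z](ρ[z/u](ρ[x/w](ρ[d/a](σ[a<8](T))))))) → 3
  ρ[u/z](γ[z; COUNT(*)→b]((S − π[d,x,z](ρ[z/u](ρ[x/w](ρ[d/a](σ[a<8](T)))))))) → 3

E1 result:
u | b
p | 3
s | 2
t | 4
E2 result:
u | b
p | 2
s | 2
t | 2
Witness: ('p', 3) appears 1× in E1 but 0× in E2.

no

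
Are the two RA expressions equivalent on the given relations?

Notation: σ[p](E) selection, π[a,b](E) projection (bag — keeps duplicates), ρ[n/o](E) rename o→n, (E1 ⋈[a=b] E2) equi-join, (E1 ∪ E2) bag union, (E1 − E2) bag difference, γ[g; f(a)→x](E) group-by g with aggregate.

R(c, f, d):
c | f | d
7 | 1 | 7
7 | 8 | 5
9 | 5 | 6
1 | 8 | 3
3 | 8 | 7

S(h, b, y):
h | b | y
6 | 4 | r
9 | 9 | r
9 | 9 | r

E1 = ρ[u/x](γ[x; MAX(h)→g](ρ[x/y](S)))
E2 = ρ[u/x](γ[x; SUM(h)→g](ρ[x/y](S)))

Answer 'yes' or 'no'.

E1 stepwise |·|:
  S → 3
  ρ[x/y](S) → 3
  γ[x; MAX(h)→g](ρ[x/y](S)) → 1
  ρ[u/x](γ[x; MAX(h)→g](ρ[x/y](S))) → 1
E2 stepwise |·|:
  S → 3
  ρ[x/y](S) → 3
  γ[x; SUM(h)→g](ρ[x/y](S)) → 1
  ρ[u/x](γ[x; SUM(h)→g](ρ[x/y](S))) → 1

E1 result:
u | g
r | 9
E2 result:
u | g
r | 24
Witness: ('r', 24) appears 0× in E1 but 1× in E2.

no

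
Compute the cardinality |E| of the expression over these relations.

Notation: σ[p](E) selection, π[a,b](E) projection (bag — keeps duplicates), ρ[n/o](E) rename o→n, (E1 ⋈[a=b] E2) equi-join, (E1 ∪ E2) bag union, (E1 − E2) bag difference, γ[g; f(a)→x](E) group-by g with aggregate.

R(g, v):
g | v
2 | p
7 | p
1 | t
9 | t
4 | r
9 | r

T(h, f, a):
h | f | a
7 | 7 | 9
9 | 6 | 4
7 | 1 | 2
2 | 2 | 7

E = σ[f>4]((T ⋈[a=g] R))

Stepwise |·|:
  T → 4
  R → 6
  (T ⋈[a=g] R) → 5
  σ[f>4]((T ⋈[a=g] R)) → 3

|E| = 3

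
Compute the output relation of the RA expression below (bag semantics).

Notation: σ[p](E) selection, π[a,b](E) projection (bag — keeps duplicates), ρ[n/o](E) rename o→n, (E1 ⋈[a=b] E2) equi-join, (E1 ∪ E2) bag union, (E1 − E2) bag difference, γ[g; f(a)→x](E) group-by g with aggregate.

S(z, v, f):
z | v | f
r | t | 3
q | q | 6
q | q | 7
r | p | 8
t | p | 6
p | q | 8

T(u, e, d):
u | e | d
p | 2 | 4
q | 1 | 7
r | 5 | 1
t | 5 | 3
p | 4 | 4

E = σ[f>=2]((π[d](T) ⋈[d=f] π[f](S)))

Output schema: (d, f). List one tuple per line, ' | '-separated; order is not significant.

Subexpression sizes:
  T → 5
  π[d](T) → 5
  S → 6
  π[f](S) → 6
  (π[d](T) ⋈[d=f] π[f](S)) → 2
  σ[f>=2]((π[d](T) ⋈[d=f] π[f](S))) → 2

== RESULT ==
d | f
3 | 3
7 | 7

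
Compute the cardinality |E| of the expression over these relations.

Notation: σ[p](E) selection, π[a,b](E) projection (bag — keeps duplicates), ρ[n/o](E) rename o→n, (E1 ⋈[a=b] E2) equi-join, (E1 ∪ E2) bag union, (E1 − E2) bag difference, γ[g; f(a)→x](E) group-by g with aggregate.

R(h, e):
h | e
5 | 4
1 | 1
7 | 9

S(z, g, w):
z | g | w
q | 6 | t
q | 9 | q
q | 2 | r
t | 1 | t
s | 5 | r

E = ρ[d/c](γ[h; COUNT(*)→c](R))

Per-node cardinality:
  R → 3
  γ[h; COUNT(*)→c](R) → 3
  ρ[d/c](γ[h; COUNT(*)→c](R)) → 3

|E| = 3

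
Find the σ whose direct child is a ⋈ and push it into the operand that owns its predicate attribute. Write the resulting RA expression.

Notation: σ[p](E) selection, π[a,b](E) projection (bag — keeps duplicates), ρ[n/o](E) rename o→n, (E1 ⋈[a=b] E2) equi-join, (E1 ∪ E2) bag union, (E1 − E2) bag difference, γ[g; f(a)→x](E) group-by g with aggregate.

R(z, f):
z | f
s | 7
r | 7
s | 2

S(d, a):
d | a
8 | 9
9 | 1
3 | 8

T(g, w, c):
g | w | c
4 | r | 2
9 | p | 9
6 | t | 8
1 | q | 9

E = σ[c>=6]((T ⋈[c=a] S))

σ filters on c, owned by the left side.
E' = (σ[c>=6](T) ⋈[c=a] S)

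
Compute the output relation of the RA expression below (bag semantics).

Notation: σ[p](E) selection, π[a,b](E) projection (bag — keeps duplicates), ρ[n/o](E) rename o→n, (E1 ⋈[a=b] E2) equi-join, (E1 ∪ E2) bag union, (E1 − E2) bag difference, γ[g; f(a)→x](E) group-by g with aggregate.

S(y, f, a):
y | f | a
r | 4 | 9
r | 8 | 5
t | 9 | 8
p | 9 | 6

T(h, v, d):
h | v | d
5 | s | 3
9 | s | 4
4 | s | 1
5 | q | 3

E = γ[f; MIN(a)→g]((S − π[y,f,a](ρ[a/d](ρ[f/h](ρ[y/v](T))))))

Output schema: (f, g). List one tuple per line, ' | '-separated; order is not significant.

Stepwise |·|:
  S → 4
  T → 4
  ρ[y/v](T) → 4
  ρ[f/h](ρ[y/v](T)) → 4
  ρ[a/d](ρ[f/h](ρ[y/v](T))) → 4
  π[y,f,a](ρ[a/d](ρ[f/h](ρ[y/v](T)))) → 4
  (S − π[y,f,a](ρ[a/d](ρ[f/h](ρ[y/v](T))))) → 4
  γ[f; MIN(a)→g]((S − π[y,f,a](ρ[a/d](ρ[f/h](ρ[y/v](T)))))) → 3

== RESULT ==
f | g
4 | 9
8 | 5
9 | 6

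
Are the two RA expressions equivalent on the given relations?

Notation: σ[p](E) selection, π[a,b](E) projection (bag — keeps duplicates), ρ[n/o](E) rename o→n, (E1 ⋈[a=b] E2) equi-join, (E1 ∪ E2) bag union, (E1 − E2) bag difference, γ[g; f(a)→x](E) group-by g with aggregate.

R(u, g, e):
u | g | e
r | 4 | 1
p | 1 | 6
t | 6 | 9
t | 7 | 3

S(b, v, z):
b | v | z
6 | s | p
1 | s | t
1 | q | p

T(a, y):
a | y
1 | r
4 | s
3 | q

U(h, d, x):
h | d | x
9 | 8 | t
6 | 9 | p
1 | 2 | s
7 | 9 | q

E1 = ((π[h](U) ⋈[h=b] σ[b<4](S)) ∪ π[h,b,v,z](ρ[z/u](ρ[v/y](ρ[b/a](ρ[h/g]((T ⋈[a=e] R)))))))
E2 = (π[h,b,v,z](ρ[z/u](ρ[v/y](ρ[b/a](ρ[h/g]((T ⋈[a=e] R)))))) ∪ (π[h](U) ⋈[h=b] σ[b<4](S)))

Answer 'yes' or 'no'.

E1 per-node cardinality:
  U → 4
  π[h](U) → 4
  S → 3
  σ[b<4](S) → 2
  (π[h](U) ⋈[h=b] σ[b<4](S)) → 2
  T → 3
  R → 4
  (T ⋈[a=e] R) → 2
  ρ[h/g]((T ⋈[a=e] R)) → 2
  ρ[b/a](ρ[h/g]((T ⋈[a=e] R))) → 2
  ρ[v/y](ρ[b/a](ρ[h/g]((T ⋈[a=e] R)))) → 2
  ρ[z/u](ρ[v/y](ρ[b/a](ρ[h/g]((T ⋈[a=e] R))))) → 2
  π[h,b,v,z](ρ[z/u](ρ[v/y](ρ[b/a](ρ[h/g]((T ⋈[a=e] R)))))) → 2
  ((π[h](U) ⋈[h=b] σ[b<4](S)) ∪ π[h,b,v,z](ρ[z/u](ρ[v/y](ρ[b/a](ρ[h/g]((T ⋈[a=e] R))))))) → 4
E2 per-node cardinality:
  T → 3
  R → 4
  (T ⋈[a=e] R) → 2
  ρ[h/g]((T ⋈[a=e] R)) → 2
  ρ[b/a](ρ[h/g]((T ⋈[a=e] R))) → 2
  ρ[v/y](ρ[b/a](ρ[h/g]((T ⋈[a=e] R)))) → 2
  ρ[z/u](ρ[v/y](ρ[b/a](ρ[h/g]((T ⋈[a=e] R))))) → 2
  π[h,b,v,z](ρ[z/u](ρ[v/y](ρ[b/a](ρ[h/g]((T ⋈[a=e] R)))))) → 2
  U → 4
  π[h](U) → 4
  S → 3
  σ[b<4](S) → 2
  (π[h](U) ⋈[h=b] σ[b<4](S)) → 2
  (π[h,b,v,z](ρ[z/u](ρ[v/y](ρ[b/a](ρ[h/g]((T ⋈[a=e] R)))))) ∪ (π[h](U) ⋈[h=b] σ[b<4](S))) → 4

E1 and E2 produce the same multiset:
h | b | v | z
1 | 1 | q | p
1 | 1 | s | t
4 | 1 | r | r
7 | 3 | q | t

yes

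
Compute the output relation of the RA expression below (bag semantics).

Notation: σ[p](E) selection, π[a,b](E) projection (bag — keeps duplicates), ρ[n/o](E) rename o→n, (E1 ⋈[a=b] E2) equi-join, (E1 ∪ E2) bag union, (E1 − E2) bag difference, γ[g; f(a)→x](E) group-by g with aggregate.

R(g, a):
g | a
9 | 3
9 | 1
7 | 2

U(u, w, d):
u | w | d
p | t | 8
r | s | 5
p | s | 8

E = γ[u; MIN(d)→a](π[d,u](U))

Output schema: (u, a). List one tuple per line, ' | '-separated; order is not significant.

Stepwise |·|:
  U → 3
  π[d,u](U) → 3
  γ[u; MIN(d)→a](π[d,u](U)) → 2

== RESULT ==
u | a
p | 8
r | 5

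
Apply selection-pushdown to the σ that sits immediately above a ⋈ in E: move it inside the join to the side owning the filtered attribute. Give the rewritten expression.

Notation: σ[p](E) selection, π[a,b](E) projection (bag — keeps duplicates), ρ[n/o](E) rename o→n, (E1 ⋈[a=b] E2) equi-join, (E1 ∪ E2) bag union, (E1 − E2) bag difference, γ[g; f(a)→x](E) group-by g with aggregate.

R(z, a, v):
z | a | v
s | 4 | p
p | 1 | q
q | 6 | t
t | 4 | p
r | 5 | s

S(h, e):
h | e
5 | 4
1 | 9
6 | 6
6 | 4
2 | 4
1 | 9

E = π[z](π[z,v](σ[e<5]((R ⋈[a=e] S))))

σ filters on e, owned by the right side.
E' = π[z](π[z,v]((R ⋈[a=e] σ[e<5](S))))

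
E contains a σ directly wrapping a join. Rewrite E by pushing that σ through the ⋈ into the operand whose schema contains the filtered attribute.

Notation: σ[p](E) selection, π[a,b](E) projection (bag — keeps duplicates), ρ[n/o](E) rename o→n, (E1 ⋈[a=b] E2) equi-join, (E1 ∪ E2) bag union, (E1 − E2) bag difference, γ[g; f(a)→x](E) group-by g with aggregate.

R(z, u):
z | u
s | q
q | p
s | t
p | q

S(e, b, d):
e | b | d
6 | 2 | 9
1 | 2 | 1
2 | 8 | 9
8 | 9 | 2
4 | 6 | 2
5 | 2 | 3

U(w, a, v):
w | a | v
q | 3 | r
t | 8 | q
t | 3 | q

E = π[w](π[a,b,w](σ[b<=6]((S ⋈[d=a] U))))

σ filters on b, owned by the left side.
E' = π[w](π[a,b,w]((σ[b<=6](S) ⋈[d=a] U)))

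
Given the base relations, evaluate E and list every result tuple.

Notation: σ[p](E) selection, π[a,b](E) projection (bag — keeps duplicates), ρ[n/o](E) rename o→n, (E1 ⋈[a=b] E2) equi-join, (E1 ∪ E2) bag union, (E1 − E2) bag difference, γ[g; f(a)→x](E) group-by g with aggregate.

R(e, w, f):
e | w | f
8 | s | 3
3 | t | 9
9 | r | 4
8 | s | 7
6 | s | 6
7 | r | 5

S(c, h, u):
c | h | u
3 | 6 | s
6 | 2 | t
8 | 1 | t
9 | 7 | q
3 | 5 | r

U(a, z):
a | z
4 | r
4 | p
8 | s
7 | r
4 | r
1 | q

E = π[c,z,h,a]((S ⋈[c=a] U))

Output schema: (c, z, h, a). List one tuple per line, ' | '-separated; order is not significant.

Row counts bottom-up:
  S → 5
  U → 6
  (S ⋈[c=a] U) → 1
  π[c,z,h,a]((S ⋈[c=a] U)) → 1

== RESULT ==
c | z | h | a
8 | s | 1 | 8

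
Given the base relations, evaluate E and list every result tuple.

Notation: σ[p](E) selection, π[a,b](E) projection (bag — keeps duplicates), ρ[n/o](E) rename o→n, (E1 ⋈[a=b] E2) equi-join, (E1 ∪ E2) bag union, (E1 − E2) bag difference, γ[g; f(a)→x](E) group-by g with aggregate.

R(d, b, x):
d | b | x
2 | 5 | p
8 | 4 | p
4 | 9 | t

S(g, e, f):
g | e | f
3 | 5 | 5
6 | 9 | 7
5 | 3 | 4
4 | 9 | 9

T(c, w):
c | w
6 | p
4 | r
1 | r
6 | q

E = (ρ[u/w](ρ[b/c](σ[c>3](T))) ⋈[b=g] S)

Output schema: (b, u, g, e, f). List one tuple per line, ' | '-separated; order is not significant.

Subexpression sizes:
  T → 4
  σ[c>3](T) → 3
  ρ[b/c](σ[c>3](T)) → 3
  ρ[u/w](ρ[b/c](σ[c>3](T))) → 3
  S → 4
  (ρ[u/w](ρ[b/c](σ[c>3](T))) ⋈[b=g] S) → 3

== RESULT ==
b | u | g | e | f
4 | r | 4 | 9 | 9
6 | p | 6 | 9 | 7
6 | q | 6 | 9 | 7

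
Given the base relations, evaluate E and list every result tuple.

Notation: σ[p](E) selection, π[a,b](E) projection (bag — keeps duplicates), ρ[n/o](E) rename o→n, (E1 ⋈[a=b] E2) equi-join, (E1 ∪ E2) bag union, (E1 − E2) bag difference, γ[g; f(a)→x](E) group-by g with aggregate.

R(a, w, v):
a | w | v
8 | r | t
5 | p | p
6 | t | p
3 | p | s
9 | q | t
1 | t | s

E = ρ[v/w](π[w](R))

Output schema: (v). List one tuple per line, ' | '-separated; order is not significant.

Subexpression sizes:
  R → 6
  π[w](R) → 6
  ρ[v/w](π[w](R)) → 6

== RESULT ==
v
p
p
q
r
t
t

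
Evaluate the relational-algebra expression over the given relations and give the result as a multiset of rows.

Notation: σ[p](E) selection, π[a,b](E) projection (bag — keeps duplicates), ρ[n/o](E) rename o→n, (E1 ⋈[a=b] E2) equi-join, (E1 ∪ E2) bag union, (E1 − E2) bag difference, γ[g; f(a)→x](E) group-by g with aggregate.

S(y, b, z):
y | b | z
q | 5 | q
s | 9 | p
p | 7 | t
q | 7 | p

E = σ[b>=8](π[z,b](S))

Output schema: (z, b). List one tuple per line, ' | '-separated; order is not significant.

Stepwise |·|:
  S → 4
  π[z,b](S) → 4
  σ[b>=8](π[z,b](S)) → 1

== RESULT ==
z | b
p | 9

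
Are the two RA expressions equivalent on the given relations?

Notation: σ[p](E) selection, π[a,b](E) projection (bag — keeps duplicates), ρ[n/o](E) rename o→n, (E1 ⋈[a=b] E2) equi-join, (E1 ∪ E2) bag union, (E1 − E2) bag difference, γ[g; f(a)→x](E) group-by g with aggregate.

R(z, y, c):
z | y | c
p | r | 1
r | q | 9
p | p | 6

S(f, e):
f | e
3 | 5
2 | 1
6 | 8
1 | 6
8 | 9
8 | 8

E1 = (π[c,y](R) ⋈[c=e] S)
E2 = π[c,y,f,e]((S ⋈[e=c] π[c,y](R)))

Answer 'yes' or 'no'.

E1 stepwise |·|:
  R → 3
  π[c,y](R) → 3
  S → 6
  (π[c,y](R) ⋈[c=e] S) → 3
E2 stepwise |·|:
  S → 6
  R → 3
  π[c,y](R) → 3
  (S ⋈[e=c] π[c,y](R)) → 3
  π[c,y,f,e]((S ⋈[e=c] π[c,y](R))) → 3

E1 and E2 produce the same multiset:
c | y | f | e
1 | r | 2 | 1
6 | p | 1 | 6
9 | q | 8 | 9

yes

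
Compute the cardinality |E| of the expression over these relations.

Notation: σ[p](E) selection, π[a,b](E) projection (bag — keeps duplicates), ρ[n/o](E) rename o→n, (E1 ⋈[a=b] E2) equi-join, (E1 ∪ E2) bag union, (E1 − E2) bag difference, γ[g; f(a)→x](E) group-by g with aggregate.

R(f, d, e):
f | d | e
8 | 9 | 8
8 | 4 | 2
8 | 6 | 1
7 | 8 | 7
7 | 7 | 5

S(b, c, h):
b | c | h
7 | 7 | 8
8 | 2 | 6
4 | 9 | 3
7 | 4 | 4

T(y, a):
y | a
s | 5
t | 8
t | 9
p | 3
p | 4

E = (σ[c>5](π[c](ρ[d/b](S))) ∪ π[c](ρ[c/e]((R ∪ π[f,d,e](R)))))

Stepwise |·|:
  S → 4
  ρ[d/b](S) → 4
  π[c](ρ[d/b](S)) → 4
  σ[c>5](π[c](ρ[d/b](S))) → 2
  R → 5
  R → 5
  π[f,d,e](R) → 5
  (R ∪ π[f,d,e](R)) → 10
  ρ[c/e]((R ∪ π[f,d,e](R))) → 10
  π[c](ρ[c/e]((R ∪ π[f,d,e](R)))) → 10
  (σ[c>5](π[c](ρ[d/b](S))) ∪ π[c](ρ[c/e]((R ∪ π[f,d,e](R))))) → 12

|E| = 12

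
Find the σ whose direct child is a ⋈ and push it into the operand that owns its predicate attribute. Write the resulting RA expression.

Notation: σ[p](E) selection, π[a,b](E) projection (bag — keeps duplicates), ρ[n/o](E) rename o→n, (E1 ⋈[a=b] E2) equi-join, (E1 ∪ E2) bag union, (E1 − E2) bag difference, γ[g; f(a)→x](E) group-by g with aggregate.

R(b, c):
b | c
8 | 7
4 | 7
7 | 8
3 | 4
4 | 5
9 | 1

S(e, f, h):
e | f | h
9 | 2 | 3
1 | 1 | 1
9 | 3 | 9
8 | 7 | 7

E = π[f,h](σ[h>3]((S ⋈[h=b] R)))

σ filters on h, owned by the left side.
E' = π[f,h]((σ[h>3](S) ⋈[h=b] R))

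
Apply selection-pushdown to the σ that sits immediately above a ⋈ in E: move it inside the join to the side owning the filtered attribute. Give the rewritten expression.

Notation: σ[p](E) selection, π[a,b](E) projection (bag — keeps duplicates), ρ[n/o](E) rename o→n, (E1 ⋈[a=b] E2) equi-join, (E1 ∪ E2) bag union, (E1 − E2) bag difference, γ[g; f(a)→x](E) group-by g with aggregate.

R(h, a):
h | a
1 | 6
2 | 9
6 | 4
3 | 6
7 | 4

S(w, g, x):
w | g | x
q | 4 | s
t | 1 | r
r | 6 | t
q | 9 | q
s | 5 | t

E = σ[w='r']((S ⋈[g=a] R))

σ filters on w, owned by the left side.
E' = (σ[w='r'](S) ⋈[g=a] R)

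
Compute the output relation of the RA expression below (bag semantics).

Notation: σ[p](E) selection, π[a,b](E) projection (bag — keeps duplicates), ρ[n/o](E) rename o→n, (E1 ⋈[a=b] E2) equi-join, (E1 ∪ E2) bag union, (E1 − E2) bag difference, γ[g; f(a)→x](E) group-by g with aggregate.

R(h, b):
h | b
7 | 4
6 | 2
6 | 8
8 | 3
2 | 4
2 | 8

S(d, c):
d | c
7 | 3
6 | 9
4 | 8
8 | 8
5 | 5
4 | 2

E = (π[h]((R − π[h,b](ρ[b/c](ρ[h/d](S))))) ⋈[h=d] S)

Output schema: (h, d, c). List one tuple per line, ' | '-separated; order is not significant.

Row counts bottom-up:
  R → 6
  S → 6
  ρ[h/d](S) → 6
  ρ[b/c](ρ[h/d](S)) → 6
  π[h,b](ρ[b/c](ρ[h/d](S))) → 6
  (R − π[h,b](ρ[b/c](ρ[h/d](S)))) → 6
  π[h]((R − π[h,b](ρ[b/c](ρ[h/d](S))))) → 6
  S → 6
  (π[h]((R − π[h,b](ρ[b/c](ρ[h/d](S))))) ⋈[h=d] S) → 4

== RESULT ==
h | d | c
6 | 6 | 9
6 | 6 | 9
7 | 7 | 3
8 | 8 | 8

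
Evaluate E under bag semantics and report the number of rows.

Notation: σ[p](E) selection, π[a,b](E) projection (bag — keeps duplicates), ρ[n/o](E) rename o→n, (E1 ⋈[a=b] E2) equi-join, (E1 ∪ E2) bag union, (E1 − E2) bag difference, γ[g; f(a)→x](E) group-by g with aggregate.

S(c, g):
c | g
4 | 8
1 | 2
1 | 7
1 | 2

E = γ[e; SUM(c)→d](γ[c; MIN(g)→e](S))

Row counts bottom-up:
  S → 4
  γ[c; MIN(g)→e](S) → 2
  γ[e; SUM(c)→d](γ[c; MIN(g)→e](S)) → 2

|E| = 2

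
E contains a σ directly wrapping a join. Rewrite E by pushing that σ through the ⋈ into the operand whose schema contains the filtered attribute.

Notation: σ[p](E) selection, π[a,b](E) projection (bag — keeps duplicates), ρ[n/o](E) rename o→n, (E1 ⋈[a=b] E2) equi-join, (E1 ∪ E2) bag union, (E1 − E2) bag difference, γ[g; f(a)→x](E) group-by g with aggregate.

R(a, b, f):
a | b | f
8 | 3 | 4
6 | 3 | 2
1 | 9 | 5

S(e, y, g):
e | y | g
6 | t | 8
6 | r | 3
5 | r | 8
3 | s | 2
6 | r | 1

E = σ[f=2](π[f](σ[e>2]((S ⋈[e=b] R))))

σ filters on e, owned by the left side.
E' = σ[f=2](π[f]((σ[e>2](S) ⋈[e=b] R)))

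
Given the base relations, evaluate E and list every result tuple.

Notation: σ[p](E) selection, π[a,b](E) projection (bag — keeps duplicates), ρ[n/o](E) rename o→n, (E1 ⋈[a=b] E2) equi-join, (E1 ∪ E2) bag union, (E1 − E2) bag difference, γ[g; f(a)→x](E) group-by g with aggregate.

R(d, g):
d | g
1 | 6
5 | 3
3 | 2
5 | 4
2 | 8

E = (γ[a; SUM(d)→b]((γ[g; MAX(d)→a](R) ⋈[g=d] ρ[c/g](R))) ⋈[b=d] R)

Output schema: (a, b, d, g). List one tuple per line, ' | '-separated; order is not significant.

Stepwise |·|:
  R → 5
  γ[g; MAX(d)→a](R) → 5
  R → 5
  ρ[c/g](R) → 5
  (γ[g; MAX(d)→a](R) ⋈[g=d] ρ[c/g](R)) → 2
  γ[a; SUM(d)→b]((γ[g; MAX(d)→a](R) ⋈[g=d] ρ[c/g](R))) → 2
  R → 5
  (γ[a; SUM(d)→b]((γ[g; MAX(d)→a](R) ⋈[g=d] ρ[c/g](R))) ⋈[b=d] R) → 2

== RESULT ==
a | b | d | g
3 | 2 | 2 | 8
5 | 3 | 3 | 2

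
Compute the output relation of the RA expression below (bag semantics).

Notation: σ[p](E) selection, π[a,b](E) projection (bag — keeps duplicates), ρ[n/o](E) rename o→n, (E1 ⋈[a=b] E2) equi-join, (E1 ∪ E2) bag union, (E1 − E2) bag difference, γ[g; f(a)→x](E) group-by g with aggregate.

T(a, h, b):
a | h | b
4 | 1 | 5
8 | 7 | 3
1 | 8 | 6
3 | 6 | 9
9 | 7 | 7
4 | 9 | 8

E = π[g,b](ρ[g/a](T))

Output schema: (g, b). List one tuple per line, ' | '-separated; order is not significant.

Subexpression sizes:
  T → 6
  ρ[g/a](T) → 6
  π[g,b](ρ[g/a](T)) → 6

== RESULT ==
g | b
1 | 6
3 | 9
4 | 5
4 | 8
8 | 3
9 | 7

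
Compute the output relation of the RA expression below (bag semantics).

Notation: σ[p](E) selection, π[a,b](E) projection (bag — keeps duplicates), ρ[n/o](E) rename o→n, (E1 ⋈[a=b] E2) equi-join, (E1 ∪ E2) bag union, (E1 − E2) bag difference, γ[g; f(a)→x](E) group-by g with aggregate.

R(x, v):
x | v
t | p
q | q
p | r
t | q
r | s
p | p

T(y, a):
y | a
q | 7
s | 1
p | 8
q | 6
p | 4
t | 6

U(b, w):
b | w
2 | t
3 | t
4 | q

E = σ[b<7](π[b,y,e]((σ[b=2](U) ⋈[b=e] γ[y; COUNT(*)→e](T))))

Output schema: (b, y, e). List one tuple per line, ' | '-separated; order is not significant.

Stepwise |·|:
  U → 3
  σ[b=2](U) → 1
  T → 6
  γ[y; COUNT(*)→e](T) → 4
  (σ[b=2](U) ⋈[b=e] γ[y; COUNT(*)→e](T)) → 2
  π[b,y,e]((σ[b=2](U) ⋈[b=e] γ[y; COUNT(*)→e](T))) → 2
  σ[b<7](π[b,y,e]((σ[b=2](U) ⋈[b=e] γ[y; COUNT(*)→e](T)))) → 2

== RESULT ==
b | y | e
2 | p | 2
2 | q | 2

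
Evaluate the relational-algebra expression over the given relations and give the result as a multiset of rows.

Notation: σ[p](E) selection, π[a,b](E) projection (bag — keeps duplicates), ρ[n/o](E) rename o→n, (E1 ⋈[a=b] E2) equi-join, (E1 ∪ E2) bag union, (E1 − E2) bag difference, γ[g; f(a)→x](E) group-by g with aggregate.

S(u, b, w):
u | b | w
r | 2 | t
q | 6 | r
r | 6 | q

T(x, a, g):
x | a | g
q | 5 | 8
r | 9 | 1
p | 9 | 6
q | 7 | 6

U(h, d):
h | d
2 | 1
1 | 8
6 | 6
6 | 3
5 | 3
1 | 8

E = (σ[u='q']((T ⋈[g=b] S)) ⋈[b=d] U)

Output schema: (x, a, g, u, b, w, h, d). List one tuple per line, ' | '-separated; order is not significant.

Per-node cardinality:
  T → 4
  S → 3
  (T ⋈[g=b] S) → 4
  σ[u='q']((T ⋈[g=b] S)) → 2
  U → 6
  (σ[u='q']((T ⋈[g=b] S)) ⋈[b=d] U) → 2

== RESULT ==
x | a | g | u | b | w | h | d
p | 9 | 6 | q | 6 | r | 6 | 6
q | 7 | 6 | q | 6 | r | 6 | 6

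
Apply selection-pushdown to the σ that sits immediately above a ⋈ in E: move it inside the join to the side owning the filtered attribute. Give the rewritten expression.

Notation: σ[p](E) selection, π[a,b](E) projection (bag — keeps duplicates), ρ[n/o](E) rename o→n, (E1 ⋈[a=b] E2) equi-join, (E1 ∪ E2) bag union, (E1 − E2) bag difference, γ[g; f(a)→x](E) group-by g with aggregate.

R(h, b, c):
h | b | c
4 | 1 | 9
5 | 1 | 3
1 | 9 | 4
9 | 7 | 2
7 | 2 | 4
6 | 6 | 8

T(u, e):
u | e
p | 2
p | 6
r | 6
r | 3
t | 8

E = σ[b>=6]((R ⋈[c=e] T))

σ filters on b, owned by the left side.
E' = (σ[b>=6](R) ⋈[c=e] T)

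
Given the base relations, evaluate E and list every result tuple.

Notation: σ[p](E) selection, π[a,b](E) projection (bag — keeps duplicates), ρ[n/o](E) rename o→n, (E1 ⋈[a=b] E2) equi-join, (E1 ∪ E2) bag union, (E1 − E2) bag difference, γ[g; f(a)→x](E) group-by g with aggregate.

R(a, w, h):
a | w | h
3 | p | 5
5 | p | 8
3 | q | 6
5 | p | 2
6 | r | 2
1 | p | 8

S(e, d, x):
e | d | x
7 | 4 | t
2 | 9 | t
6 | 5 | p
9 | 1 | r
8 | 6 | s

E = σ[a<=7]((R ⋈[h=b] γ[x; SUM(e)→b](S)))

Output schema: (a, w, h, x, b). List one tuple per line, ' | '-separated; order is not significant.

Per-node cardinality:
  R → 6
  S → 5
  γ[x; SUM(e)→b](S) → 4
  (R ⋈[h=b] γ[x; SUM(e)→b](S)) → 3
  σ[a<=7]((R ⋈[h=b] γ[x; SUM(e)→b](S))) → 3

== RESULT ==
a | w | h | x | b
1 | p | 8 | s | 8
3 | q | 6 | p | 6
5 | p | 8 | s | 8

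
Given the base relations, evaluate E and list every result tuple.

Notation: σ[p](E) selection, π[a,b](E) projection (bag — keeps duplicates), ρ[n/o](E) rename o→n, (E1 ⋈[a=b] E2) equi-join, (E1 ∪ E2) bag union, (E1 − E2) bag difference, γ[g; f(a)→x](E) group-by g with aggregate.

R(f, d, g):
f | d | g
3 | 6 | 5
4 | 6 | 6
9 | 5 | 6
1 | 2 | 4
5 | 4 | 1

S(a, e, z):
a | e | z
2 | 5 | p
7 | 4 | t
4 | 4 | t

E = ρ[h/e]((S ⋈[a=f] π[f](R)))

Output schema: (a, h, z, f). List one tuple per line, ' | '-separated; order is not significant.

Stepwise |·|:
  S → 3
  R → 5
  π[f](R) → 5
  (S ⋈[a=f] π[f](R)) → 1
  ρ[h/e]((S ⋈[a=f] π[f](R))) → 1

== RESULT ==
a | h | z | f
4 | 4 | t | 4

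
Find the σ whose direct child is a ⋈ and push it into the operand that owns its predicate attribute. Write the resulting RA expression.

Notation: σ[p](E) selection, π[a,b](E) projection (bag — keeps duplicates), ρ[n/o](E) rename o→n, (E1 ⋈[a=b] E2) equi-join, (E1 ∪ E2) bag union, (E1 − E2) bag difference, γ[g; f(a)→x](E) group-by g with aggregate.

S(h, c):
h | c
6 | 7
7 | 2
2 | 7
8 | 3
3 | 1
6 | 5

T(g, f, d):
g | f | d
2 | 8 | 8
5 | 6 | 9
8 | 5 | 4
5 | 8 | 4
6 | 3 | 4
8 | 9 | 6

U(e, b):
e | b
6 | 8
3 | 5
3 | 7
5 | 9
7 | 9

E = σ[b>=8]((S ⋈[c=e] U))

σ filters on b, owned by the right side.
E' = (S ⋈[c=e] σ[b>=8](U))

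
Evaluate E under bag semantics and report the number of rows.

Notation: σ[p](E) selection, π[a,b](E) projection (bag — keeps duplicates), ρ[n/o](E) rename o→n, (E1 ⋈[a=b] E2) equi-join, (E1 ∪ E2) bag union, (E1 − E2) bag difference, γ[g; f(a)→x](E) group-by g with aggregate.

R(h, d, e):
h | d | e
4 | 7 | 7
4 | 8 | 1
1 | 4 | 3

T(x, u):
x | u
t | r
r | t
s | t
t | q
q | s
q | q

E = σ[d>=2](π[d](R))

Stepwise |·|:
  R → 3
  π[d](R) → 3
  σ[d>=2](π[d](R)) → 3

|E| = 3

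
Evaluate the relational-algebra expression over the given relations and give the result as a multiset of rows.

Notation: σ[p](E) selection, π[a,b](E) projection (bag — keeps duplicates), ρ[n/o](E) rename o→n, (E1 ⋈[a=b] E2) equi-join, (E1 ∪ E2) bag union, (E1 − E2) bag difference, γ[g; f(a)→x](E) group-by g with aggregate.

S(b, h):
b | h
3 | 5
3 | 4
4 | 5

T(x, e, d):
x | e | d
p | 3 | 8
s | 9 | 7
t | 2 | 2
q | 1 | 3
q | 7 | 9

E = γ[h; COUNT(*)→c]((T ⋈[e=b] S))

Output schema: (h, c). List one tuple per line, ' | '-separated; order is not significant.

Per-node cardinality:
  T → 5
  S → 3
  (T ⋈[e=b] S) → 2
  γ[h; COUNT(*)→c]((T ⋈[e=b] S)) → 2

== RESULT ==
h | c
4 | 1
5 | 1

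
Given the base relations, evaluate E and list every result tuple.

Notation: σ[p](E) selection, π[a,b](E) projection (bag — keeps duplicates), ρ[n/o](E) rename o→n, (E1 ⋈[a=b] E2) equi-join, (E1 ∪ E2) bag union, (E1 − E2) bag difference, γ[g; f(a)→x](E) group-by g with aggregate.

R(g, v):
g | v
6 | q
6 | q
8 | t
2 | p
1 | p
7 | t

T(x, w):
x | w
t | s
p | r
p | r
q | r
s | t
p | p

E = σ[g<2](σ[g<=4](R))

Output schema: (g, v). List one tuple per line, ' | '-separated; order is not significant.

Subexpression sizes:
  R → 6
  σ[g<=4](R) → 2
  σ[g<2](σ[g<=4](R)) → 1

== RESULT ==
g | v
1 | p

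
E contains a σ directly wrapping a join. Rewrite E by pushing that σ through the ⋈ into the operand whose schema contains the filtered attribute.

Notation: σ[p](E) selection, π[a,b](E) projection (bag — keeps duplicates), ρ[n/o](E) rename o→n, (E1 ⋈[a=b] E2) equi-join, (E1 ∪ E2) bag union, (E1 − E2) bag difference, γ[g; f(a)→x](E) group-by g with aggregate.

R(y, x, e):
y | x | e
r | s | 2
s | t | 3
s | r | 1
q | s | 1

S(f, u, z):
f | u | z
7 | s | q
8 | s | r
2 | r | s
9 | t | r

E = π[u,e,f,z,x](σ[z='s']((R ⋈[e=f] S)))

σ filters on z, owned by the right side.
E' = π[u,e,f,z,x]((R ⋈[e=f] σ[z='s'](S)))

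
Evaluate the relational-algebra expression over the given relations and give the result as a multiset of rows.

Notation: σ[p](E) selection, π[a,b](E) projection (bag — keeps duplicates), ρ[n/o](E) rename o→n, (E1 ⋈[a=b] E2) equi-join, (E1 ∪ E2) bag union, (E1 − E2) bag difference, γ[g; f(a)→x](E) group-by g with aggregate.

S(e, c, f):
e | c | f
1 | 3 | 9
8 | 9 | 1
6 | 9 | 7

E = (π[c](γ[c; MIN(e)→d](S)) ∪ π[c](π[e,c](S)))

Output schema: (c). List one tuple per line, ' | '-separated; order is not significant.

Subexpression sizes:
  S → 3
  γ[c; MIN(e)→d](S) → 2
  π[c](γ[c; MIN(e)→d](S)) → 2
  S → 3
  π[e,c](S) → 3
  π[c](π[e,c](S)) → 3
  (π[c](γ[c; MIN(e)→d](S)) ∪ π[c](π[e,c](S))) → 5

== RESULT ==
c
3
3
9
9
9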